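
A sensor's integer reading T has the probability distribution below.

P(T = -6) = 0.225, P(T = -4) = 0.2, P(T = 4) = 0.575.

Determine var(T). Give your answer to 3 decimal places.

20.478

E[T] = (-6)(0.225) + (-4)(0.2) + (4)(0.575) = 0.15
E[T²] = (-6)²(0.225) + (-4)²(0.2) + (4)²(0.575) = 20.5
var(T) = E[T²] − (E[T])² = 20.5 − (0.15)² = 20.4775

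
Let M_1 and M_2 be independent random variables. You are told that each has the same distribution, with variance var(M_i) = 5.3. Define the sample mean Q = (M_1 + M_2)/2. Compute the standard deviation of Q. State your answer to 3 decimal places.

1.628

By independence, var(Q) = (0.5)²var(M_1) + (0.5)²var(M_2)
= (0.5)²·5.3 + (0.5)²·5.3 = 2.65
SD(Q) = √2.65 ≈ 1.628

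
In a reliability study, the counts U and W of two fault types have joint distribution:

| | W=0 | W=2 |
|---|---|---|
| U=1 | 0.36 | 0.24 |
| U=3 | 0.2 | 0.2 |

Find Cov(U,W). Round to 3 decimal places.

E[U] = 1.8,  E[W] = 0.88
E[UW] = 1.68
Cov(U,W) = E[UW] − E[U]E[W] = 1.68 − (1.8)(0.88) = 0.096

0.096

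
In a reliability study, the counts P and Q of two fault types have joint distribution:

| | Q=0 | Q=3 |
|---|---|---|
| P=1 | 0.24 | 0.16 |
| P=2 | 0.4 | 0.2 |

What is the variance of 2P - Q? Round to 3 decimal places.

3.226

E[P] = 1.6,  E[Q] = 1.08,  E[PQ] = 1.68
var(P) = 2.8 − (1.6)² = 0.24;  var(Q) = 3.24 − (1.08)² = 2.0736
cov(P,Q) = 1.68 − (1.6)(1.08) = -0.048
var(2P - Q) = (2)²·0.24 + (-1)²·2.0736 + 2·(2)·(-1)·-0.048 = 3.2256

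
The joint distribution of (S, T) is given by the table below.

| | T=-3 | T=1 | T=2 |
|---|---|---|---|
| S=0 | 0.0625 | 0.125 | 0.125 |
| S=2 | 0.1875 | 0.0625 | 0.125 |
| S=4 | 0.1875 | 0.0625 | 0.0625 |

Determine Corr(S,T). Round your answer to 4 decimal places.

E[S] = 2,  E[T] = -0.4375
E[ST] = -2
Cov(S,T) = E[ST] − E[S]E[T] = -2 − (2)(-0.4375) = -1.125
Var(S) = 2.5,  Var(T) = 5.24609375
ρ = -1.125 / √(2.5·5.24609375) ≈ -0.3106

-0.3106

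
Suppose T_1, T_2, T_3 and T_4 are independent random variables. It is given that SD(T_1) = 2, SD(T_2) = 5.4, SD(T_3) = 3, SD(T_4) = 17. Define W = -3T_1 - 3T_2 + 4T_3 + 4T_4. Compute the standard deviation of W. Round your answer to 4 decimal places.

71.1789

var(T_1) = 4, var(T_2) = 29.16, var(T_3) = 9, var(T_4) = 289
By independence, var(W) = (-3)²var(T_1) + (-3)²var(T_2) + (4)²var(T_3) + (4)²var(T_4)
= (-3)²·4 + (-3)²·29.16 + (4)²·9 + (4)²·289 = 5066.44
SD(W) = √5066.44 ≈ 71.1789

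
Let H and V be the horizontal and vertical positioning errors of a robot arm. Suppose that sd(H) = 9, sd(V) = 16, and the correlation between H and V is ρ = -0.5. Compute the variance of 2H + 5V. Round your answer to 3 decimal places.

var(H) = (9)² = 81;  var(V) = (16)² = 256
Cov(H,V) = ρ·sd(H)·sd(V) = -0.5·9·16 = -72
var(2H + 5V) = (2)²·var(H) + (5)²·var(V) + 2·(2)·(5)·Cov(H,V)
= 4·81 + 25·256 + 20·-72 = 5284

5284.000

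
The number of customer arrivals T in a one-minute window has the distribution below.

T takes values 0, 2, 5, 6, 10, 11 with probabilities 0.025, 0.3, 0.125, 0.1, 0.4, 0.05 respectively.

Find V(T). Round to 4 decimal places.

13.3344

E[T] = (0)(0.025) + (2)(0.3) + (5)(0.125) + (6)(0.1) + (10)(0.4) + (11)(0.05) = 6.375
E[T²] = (0)²(0.025) + (2)²(0.3) + (5)²(0.125) + (6)²(0.1) + (10)²(0.4) + (11)²(0.05) = 53.975
V(T) = E[T²] − (E[T])² = 53.975 − (6.375)² = 13.334375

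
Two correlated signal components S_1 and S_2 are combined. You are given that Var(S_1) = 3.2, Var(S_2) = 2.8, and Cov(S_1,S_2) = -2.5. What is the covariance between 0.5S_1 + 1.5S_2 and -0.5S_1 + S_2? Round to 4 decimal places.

Cov(0.5S_1 + 1.5S_2, -0.5S_1 + S_2) = (0.5)(-0.5)Var(S_1) + (1.5)(1)Var(S_2) + [(0.5)(1) + (1.5)(-0.5)]Cov(S_1,S_2)
= -0.25·3.2 + 1.5·2.8 + -0.25·-2.5 = 4.025

4.0250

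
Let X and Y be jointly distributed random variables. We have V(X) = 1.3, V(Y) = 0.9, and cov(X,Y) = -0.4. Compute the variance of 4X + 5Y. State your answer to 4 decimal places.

V(4X + 5Y) = (4)²·V(X) + (5)²·V(Y) + 2·(4)·(5)·cov(X,Y)
= 16·1.3 + 25·0.9 + 40·-0.4 = 27.3

27.3000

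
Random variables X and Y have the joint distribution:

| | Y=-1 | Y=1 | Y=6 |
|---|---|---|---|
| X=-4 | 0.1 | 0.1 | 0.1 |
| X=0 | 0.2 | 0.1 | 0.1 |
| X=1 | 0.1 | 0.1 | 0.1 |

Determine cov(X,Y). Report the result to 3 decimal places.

E[X] = -0.9,  E[Y] = 1.7
E[XY] = -1.8
cov(X,Y) = E[XY] − E[X]E[Y] = -1.8 − (-0.9)(1.7) = -0.27

-0.270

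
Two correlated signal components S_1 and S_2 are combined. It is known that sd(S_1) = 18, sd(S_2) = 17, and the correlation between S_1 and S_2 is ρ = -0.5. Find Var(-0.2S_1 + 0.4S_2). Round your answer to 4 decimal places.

83.6800

Var(S_1) = (18)² = 324;  Var(S_2) = (17)² = 289
Cov(S_1,S_2) = ρ·sd(S_1)·sd(S_2) = -0.5·18·17 = -153
Var(-0.2S_1 + 0.4S_2) = (-0.2)²·Var(S_1) + (0.4)²·Var(S_2) + 2·(-0.2)·(0.4)·Cov(S_1,S_2)
= 0.04·324 + 0.16·289 + -0.16·-153 = 83.68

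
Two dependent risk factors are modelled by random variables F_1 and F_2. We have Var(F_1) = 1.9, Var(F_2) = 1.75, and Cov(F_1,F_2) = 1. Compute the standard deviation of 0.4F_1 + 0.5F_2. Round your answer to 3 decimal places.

1.068

Var(0.4F_1 + 0.5F_2) = (0.4)²·Var(F_1) + (0.5)²·Var(F_2) + 2·(0.4)·(0.5)·Cov(F_1,F_2)
= 0.16·1.9 + 0.25·1.75 + 0.4·1 = 1.1415
σ(0.4F_1 + 0.5F_2) = √1.1415 ≈ 1.068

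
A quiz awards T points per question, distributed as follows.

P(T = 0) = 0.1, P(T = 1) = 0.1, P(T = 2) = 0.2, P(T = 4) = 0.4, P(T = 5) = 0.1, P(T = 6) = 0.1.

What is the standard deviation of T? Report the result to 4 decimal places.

1.7776

E[T] = (0)(0.1) + (1)(0.1) + (2)(0.2) + (4)(0.4) + (5)(0.1) + (6)(0.1) = 3.2
E[T²] = (0)²(0.1) + (1)²(0.1) + (2)²(0.2) + (4)²(0.4) + (5)²(0.1) + (6)²(0.1) = 13.4
var(T) = E[T²] − (E[T])² = 13.4 − (3.2)² = 3.16
SD(T) = √3.16 ≈ 1.7776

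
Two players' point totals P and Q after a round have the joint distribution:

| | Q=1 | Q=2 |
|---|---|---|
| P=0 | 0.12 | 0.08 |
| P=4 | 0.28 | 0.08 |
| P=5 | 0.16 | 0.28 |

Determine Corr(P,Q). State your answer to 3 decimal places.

E[P] = 3.64,  E[Q] = 1.44
E[PQ] = 5.36
Cov(P,Q) = E[PQ] − E[P]E[Q] = 5.36 − (3.64)(1.44) = 0.1184
Var(P) = 3.5104,  Var(Q) = 0.2464
ρ = 0.1184 / √(3.5104·0.2464) ≈ 0.127

0.127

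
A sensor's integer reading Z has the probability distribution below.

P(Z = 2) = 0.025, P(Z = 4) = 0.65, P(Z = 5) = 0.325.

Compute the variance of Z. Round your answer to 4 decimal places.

E[Z] = (2)(0.025) + (4)(0.65) + (5)(0.325) = 4.275
E[Z²] = (2)²(0.025) + (4)²(0.65) + (5)²(0.325) = 18.625
Var(Z) = E[Z²] − (E[Z])² = 18.625 − (4.275)² = 0.349375

0.3494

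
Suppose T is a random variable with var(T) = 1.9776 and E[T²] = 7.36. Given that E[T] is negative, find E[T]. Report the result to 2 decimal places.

-2.32

(E[T])² = E[T²] − var(T) = 7.36 − 1.9776 = 5.3824
E[T] = −√5.3824 = -2.32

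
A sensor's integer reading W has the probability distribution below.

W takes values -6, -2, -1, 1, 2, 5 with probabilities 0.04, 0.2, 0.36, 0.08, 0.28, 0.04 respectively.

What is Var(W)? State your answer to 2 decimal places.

E[W] = (-6)(0.04) + (-2)(0.2) + (-1)(0.36) + (1)(0.08) + (2)(0.28) + (5)(0.04) = -0.16
E[W²] = (-6)²(0.04) + (-2)²(0.2) + (-1)²(0.36) + (1)²(0.08) + (2)²(0.28) + (5)²(0.04) = 4.8
Var(W) = E[W²] − (E[W])² = 4.8 − (-0.16)² = 4.7744

4.77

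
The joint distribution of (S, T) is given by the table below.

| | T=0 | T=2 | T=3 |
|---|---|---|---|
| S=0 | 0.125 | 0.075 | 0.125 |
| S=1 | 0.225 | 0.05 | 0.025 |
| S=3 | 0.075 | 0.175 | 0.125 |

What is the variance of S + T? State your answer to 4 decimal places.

3.9275

E[S] = 1.425,  E[T] = 1.425,  E[ST] = 2.35
var(S) = 3.675 − (1.425)² = 1.644375;  var(T) = 3.675 − (1.425)² = 1.644375
Cov(S,T) = 2.35 − (1.425)(1.425) = 0.319375
var(S + T) = (1)²·1.644375 + (1)²·1.644375 + 2·(1)·(1)·0.319375 = 3.9275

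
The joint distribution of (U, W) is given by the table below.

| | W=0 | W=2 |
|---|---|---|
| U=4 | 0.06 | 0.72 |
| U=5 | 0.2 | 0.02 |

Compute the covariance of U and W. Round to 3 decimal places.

-0.286

E[U] = 4.22,  E[W] = 1.48
E[UW] = 5.96
Cov(U,W) = E[UW] − E[U]E[W] = 5.96 − (4.22)(1.48) = -0.2856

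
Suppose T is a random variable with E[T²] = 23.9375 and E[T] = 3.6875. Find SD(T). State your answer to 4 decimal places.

3.2156

Var(T) = 23.9375 − (3.6875)² = 10.33984375
SD(T) = √10.33984375 ≈ 3.2156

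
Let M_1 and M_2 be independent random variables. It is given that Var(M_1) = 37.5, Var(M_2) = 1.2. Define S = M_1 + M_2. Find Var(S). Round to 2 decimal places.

38.70

By independence, Var(S) = (1)²Var(M_1) + (1)²Var(M_2)
= (1)²·37.5 + (1)²·1.2 = 38.7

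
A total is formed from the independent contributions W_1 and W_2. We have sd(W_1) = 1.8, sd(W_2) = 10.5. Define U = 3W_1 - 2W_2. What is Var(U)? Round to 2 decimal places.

Var(W_1) = 3.24, Var(W_2) = 110.25
By independence, Var(U) = (3)²Var(W_1) + (-2)²Var(W_2)
= (3)²·3.24 + (-2)²·110.25 = 470.16

470.16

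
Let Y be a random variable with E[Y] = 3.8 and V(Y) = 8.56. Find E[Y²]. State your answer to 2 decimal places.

23.00

E[Y²] = V(Y) + (E[Y])² = 8.56 + (3.8)² = 23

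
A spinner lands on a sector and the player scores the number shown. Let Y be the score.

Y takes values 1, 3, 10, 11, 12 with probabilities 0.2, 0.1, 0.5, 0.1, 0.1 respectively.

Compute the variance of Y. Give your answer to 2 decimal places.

E[Y] = (1)(0.2) + (3)(0.1) + (10)(0.5) + (11)(0.1) + (12)(0.1) = 7.8
E[Y²] = (1)²(0.2) + (3)²(0.1) + (10)²(0.5) + (11)²(0.1) + (12)²(0.1) = 77.6
Var(Y) = E[Y²] − (E[Y])² = 77.6 − (7.8)² = 16.76

16.76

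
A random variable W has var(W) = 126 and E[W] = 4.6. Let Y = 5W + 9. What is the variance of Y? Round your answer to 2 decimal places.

3150.00

var(5W + 9) = (5)²·var(W) = 25·126 = 3150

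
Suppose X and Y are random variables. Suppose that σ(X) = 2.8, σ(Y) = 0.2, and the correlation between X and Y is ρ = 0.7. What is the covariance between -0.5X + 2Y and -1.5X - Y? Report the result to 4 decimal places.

4.8200

V(X) = (2.8)² = 7.84;  V(Y) = (0.2)² = 0.04
Cov(X,Y) = ρ·σ(X)·σ(Y) = 0.7·2.8·0.2 = 0.392
Cov(-0.5X + 2Y, -1.5X - Y) = (-0.5)(-1.5)V(X) + (2)(-1)V(Y) + [(-0.5)(-1) + (2)(-1.5)]Cov(X,Y)
= 0.75·7.84 + -2·0.04 + -2.5·0.392 = 4.82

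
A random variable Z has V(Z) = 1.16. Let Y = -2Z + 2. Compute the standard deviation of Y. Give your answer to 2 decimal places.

V(-2Z + 2) = (-2)²·1.16 = 4.64
SD(Y) = √4.64 ≈ 2.15

2.15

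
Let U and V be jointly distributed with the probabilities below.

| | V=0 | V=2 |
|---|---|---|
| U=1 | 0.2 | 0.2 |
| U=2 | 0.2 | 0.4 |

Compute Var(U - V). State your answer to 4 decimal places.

E[U] = 1.6,  E[V] = 1.2,  E[UV] = 2
Var(U) = 2.8 − (1.6)² = 0.24;  Var(V) = 2.4 − (1.2)² = 0.96
cov(U,V) = 2 − (1.6)(1.2) = 0.08
Var(U - V) = (1)²·0.24 + (-1)²·0.96 + 2·(1)·(-1)·0.08 = 1.04

1.0400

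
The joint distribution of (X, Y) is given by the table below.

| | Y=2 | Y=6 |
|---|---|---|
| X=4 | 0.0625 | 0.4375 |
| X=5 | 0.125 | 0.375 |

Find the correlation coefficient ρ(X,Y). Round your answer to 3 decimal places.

E[X] = 4.5,  E[Y] = 5.25
E[XY] = 23.5
cov(X,Y) = E[XY] − E[X]E[Y] = 23.5 − (4.5)(5.25) = -0.125
Var(X) = 0.25,  Var(Y) = 2.4375
ρ = -0.125 / √(0.25·2.4375) ≈ -0.160

-0.160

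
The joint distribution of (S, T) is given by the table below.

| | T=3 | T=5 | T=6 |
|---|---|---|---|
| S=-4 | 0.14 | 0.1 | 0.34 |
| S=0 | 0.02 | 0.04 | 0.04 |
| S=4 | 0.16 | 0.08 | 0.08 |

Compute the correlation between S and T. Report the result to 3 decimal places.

E[S] = -1.04,  E[T] = 4.82
E[ST] = -6.4
Cov(S,T) = E[ST] − E[S]E[T] = -6.4 − (-1.04)(4.82) = -1.3872
Var(S) = 13.3184,  Var(T) = 1.7076
ρ = -1.3872 / √(13.3184·1.7076) ≈ -0.291

-0.291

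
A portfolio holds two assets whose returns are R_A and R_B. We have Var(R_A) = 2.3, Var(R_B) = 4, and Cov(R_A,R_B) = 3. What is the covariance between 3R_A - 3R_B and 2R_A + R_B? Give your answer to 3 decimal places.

Cov(3R_A - 3R_B, 2R_A + R_B) = (3)(2)Var(R_A) + (-3)(1)Var(R_B) + [(3)(1) + (-3)(2)]Cov(R_A,R_B)
= 6·2.3 + -3·4 + -3·3 = -7.2

-7.200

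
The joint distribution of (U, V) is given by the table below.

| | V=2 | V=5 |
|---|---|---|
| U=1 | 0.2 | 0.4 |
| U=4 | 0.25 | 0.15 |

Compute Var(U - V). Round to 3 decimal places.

5.648

E[U] = 2.2,  E[V] = 3.65,  E[UV] = 7.4
Var(U) = 7 − (2.2)² = 2.16;  Var(V) = 15.55 − (3.65)² = 2.2275
cov(U,V) = 7.4 − (2.2)(3.65) = -0.63
Var(U - V) = (1)²·2.16 + (-1)²·2.2275 + 2·(1)·(-1)·-0.63 = 5.6475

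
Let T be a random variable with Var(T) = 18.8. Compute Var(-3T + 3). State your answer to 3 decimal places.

169.200

Var(-3T + 3) = (-3)²·Var(T) = 9·18.8 = 169.2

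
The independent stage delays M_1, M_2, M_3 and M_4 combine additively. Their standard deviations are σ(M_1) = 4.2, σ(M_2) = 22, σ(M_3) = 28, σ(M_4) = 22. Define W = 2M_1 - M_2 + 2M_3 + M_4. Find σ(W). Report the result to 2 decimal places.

var(M_1) = 17.64, var(M_2) = 484, var(M_3) = 784, var(M_4) = 484
By independence, var(W) = (2)²var(M_1) + (-1)²var(M_2) + (2)²var(M_3) + (1)²var(M_4)
= (2)²·17.64 + (-1)²·484 + (2)²·784 + (1)²·484 = 4174.56
σ(W) = √4174.56 ≈ 64.61

64.61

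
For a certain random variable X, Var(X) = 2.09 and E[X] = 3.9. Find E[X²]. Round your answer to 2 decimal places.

17.30

E[X²] = Var(X) + (E[X])² = 2.09 + (3.9)² = 17.3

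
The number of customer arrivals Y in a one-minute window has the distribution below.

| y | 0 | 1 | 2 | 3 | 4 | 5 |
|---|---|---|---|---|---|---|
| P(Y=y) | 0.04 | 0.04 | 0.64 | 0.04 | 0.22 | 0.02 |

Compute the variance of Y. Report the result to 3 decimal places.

E[Y] = (0)(0.04) + (1)(0.04) + (2)(0.64) + (3)(0.04) + (4)(0.22) + (5)(0.02) = 2.42
E[Y²] = (0)²(0.04) + (1)²(0.04) + (2)²(0.64) + (3)²(0.04) + (4)²(0.22) + (5)²(0.02) = 6.98
Var(Y) = E[Y²] − (E[Y])² = 6.98 − (2.42)² = 1.1236

1.124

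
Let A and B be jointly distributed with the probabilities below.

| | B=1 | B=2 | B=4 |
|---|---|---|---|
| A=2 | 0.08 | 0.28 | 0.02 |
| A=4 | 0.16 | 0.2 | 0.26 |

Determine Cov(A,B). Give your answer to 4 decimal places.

0.3232

E[A] = 3.24,  E[B] = 2.32
E[AB] = 7.84
Cov(A,B) = E[AB] − E[A]E[B] = 7.84 − (3.24)(2.32) = 0.3232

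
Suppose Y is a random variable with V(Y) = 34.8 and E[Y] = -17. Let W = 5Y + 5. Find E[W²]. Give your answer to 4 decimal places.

E[5Y + 5] = 5·-17 + 5 = -80
V(5Y + 5) = (5)²·34.8 = 870
E[W²] = V(W) + (E[W])² = 870 + (-80)² = 7270

7270.0000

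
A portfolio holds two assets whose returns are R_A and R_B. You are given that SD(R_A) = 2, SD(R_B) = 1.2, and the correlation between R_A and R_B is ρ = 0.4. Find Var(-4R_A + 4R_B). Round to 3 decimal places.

56.320

Var(R_A) = (2)² = 4;  Var(R_B) = (1.2)² = 1.44
Cov(R_A,R_B) = ρ·SD(R_A)·SD(R_B) = 0.4·2·1.2 = 0.96
Var(-4R_A + 4R_B) = (-4)²·Var(R_A) + (4)²·Var(R_B) + 2·(-4)·(4)·Cov(R_A,R_B)
= 16·4 + 16·1.44 + -32·0.96 = 56.32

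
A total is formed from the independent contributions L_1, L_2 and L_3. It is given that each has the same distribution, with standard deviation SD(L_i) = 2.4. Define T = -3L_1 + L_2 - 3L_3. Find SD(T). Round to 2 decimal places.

10.46

Var(L_i) = (2.4)² = 5.76
By independence, Var(T) = (-3)²Var(L_1) + (1)²Var(L_2) + (-3)²Var(L_3)
= (-3)²·5.76 + (1)²·5.76 + (-3)²·5.76 = 109.44
SD(T) = √109.44 ≈ 10.46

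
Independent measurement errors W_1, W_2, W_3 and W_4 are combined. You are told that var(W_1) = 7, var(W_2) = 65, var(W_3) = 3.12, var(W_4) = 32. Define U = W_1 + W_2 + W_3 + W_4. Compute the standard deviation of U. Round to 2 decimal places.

By independence, var(U) = (1)²var(W_1) + (1)²var(W_2) + (1)²var(W_3) + (1)²var(W_4)
= (1)²·7 + (1)²·65 + (1)²·3.12 + (1)²·32 = 107.12
sd(U) = √107.12 ≈ 10.35

10.35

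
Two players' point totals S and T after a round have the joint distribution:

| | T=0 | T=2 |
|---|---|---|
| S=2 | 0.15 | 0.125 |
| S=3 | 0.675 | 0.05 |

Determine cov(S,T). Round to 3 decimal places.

-0.154

E[S] = 2.725,  E[T] = 0.35
E[ST] = 0.8
cov(S,T) = E[ST] − E[S]E[T] = 0.8 − (2.725)(0.35) = -0.15375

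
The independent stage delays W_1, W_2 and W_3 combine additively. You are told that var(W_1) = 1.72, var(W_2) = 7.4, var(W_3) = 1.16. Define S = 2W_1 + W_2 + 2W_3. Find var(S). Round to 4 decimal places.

By independence, var(S) = (2)²var(W_1) + (1)²var(W_2) + (2)²var(W_3)
= (2)²·1.72 + (1)²·7.4 + (2)²·1.16 = 18.92

18.9200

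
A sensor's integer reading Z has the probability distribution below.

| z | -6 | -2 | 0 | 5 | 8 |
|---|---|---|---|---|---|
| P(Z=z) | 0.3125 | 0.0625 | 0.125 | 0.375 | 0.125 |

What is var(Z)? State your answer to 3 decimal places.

E[Z] = (-6)(0.3125) + (-2)(0.0625) + (0)(0.125) + (5)(0.375) + (8)(0.125) = 0.875
E[Z²] = (-6)²(0.3125) + (-2)²(0.0625) + (0)²(0.125) + (5)²(0.375) + (8)²(0.125) = 28.875
var(Z) = E[Z²] − (E[Z])² = 28.875 − (0.875)² = 28.109375

28.109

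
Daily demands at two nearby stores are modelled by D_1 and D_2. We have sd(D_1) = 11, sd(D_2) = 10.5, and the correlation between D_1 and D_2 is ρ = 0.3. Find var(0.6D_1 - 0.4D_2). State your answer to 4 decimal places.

44.5680

var(D_1) = (11)² = 121;  var(D_2) = (10.5)² = 110.25
Cov(D_1,D_2) = ρ·sd(D_1)·sd(D_2) = 0.3·11·10.5 = 34.65
var(0.6D_1 - 0.4D_2) = (0.6)²·var(D_1) + (-0.4)²·var(D_2) + 2·(0.6)·(-0.4)·Cov(D_1,D_2)
= 0.36·121 + 0.16·110.25 + -0.48·34.65 = 44.568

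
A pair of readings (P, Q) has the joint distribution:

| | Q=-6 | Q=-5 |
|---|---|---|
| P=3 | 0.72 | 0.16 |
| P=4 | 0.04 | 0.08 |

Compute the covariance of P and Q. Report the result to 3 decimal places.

E[P] = 3.12,  E[Q] = -5.76
E[PQ] = -17.92
Cov(P,Q) = E[PQ] − E[P]E[Q] = -17.92 − (3.12)(-5.76) = 0.0512

0.051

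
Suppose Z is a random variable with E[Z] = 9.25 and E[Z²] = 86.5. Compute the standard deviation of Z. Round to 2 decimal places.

0.97

Var(Z) = 86.5 − (9.25)² = 0.9375
SD(Z) = √0.9375 ≈ 0.97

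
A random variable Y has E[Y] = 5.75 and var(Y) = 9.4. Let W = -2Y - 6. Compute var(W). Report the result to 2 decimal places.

37.60

var(-2Y - 6) = (-2)²·var(Y) = 4·9.4 = 37.6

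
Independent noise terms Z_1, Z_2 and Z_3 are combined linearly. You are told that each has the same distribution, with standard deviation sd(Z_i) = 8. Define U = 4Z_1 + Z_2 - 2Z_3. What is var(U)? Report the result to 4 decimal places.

var(Z_i) = (8)² = 64
By independence, var(U) = (4)²var(Z_1) + (1)²var(Z_2) + (-2)²var(Z_3)
= (4)²·64 + (1)²·64 + (-2)²·64 = 1344

1344.0000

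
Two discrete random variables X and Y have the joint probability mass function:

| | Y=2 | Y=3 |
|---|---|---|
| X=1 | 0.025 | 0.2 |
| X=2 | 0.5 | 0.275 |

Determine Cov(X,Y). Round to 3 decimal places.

E[X] = 1.775,  E[Y] = 2.475
E[XY] = 4.3
Cov(X,Y) = E[XY] − E[X]E[Y] = 4.3 − (1.775)(2.475) = -0.093125

-0.093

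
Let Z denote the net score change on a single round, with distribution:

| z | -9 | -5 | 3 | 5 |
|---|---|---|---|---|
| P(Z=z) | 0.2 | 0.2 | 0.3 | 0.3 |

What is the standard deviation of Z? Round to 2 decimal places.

E[Z] = (-9)(0.2) + (-5)(0.2) + (3)(0.3) + (5)(0.3) = -0.4
E[Z²] = (-9)²(0.2) + (-5)²(0.2) + (3)²(0.3) + (5)²(0.3) = 31.4
Var(Z) = E[Z²] − (E[Z])² = 31.4 − (-0.4)² = 31.24
sd(Z) = √31.24 ≈ 5.59

5.59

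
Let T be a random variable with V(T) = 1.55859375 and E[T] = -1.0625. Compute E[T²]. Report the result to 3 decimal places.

E[T²] = V(T) + (E[T])² = 1.55859375 + (-1.0625)² = 2.6875

2.688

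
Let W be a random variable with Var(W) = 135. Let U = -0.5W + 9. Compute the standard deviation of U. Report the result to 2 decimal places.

5.81

Var(-0.5W + 9) = (-0.5)²·135 = 33.75
SD(U) = √33.75 ≈ 5.81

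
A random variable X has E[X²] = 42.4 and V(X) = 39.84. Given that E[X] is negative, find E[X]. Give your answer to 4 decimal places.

(E[X])² = E[X²] − V(X) = 42.4 − 39.84 = 2.56
E[X] = −√2.56 = -1.6

-1.6000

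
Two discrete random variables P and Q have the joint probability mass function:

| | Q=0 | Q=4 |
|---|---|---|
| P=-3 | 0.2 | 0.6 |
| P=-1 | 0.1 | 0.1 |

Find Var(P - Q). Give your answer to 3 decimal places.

4.640

E[P] = -2.6,  E[Q] = 2.8,  E[PQ] = -7.6
Var(P) = 7.4 − (-2.6)² = 0.64;  Var(Q) = 11.2 − (2.8)² = 3.36
Cov(P,Q) = -7.6 − (-2.6)(2.8) = -0.32
Var(P - Q) = (1)²·0.64 + (-1)²·3.36 + 2·(1)·(-1)·-0.32 = 4.64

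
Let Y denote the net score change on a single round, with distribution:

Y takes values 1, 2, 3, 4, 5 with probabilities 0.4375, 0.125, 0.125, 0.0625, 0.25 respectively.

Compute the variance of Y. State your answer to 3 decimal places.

2.746

E[Y] = (1)(0.4375) + (2)(0.125) + (3)(0.125) + (4)(0.0625) + (5)(0.25) = 2.5625
E[Y²] = (1)²(0.4375) + (2)²(0.125) + (3)²(0.125) + (4)²(0.0625) + (5)²(0.25) = 9.3125
Var(Y) = E[Y²] − (E[Y])² = 9.3125 − (2.5625)² = 2.74609375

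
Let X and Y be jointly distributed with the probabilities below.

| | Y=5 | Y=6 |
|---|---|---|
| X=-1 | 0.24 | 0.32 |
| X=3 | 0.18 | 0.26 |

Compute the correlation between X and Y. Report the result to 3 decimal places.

0.020

E[X] = 0.76,  E[Y] = 5.58
E[XY] = 4.26
Cov(X,Y) = E[XY] − E[X]E[Y] = 4.26 − (0.76)(5.58) = 0.0192
Var(X) = 3.9424,  Var(Y) = 0.2436
ρ = 0.0192 / √(3.9424·0.2436) ≈ 0.020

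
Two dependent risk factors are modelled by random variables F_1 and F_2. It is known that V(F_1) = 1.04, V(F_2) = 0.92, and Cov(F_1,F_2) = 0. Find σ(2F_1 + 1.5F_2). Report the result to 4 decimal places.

V(2F_1 + 1.5F_2) = (2)²·V(F_1) + (1.5)²·V(F_2) + 2·(2)·(1.5)·Cov(F_1,F_2)
= 4·1.04 + 2.25·0.92 + 6·0 = 6.23
σ(2F_1 + 1.5F_2) = √6.23 ≈ 2.4960

2.4960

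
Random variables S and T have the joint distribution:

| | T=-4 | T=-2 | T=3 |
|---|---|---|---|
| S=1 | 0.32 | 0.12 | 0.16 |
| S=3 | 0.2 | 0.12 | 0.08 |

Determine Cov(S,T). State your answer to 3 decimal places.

E[S] = 1.8,  E[T] = -1.84
E[ST] = -3.44
Cov(S,T) = E[ST] − E[S]E[T] = -3.44 − (1.8)(-1.84) = -0.128

-0.128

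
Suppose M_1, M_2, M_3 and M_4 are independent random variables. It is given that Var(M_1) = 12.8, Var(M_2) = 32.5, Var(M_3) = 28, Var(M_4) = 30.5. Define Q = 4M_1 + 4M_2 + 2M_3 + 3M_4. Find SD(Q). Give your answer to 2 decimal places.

33.34

By independence, Var(Q) = (4)²Var(M_1) + (4)²Var(M_2) + (2)²Var(M_3) + (3)²Var(M_4)
= (4)²·12.8 + (4)²·32.5 + (2)²·28 + (3)²·30.5 = 1111.3
SD(Q) = √1111.3 ≈ 33.34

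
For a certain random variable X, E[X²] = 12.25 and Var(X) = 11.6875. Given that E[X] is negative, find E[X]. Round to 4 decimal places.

(E[X])² = E[X²] − Var(X) = 12.25 − 11.6875 = 0.5625
E[X] = −√0.5625 = -0.75

-0.7500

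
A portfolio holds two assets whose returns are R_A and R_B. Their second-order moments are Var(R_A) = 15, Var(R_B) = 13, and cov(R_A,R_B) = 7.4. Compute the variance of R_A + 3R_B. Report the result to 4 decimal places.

Var(R_A + 3R_B) = (1)²·Var(R_A) + (3)²·Var(R_B) + 2·(1)·(3)·cov(R_A,R_B)
= 1·15 + 9·13 + 6·7.4 = 176.4

176.4000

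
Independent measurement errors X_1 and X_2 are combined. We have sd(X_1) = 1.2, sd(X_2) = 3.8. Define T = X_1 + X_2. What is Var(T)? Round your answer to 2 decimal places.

Var(X_1) = 1.44, Var(X_2) = 14.44
By independence, Var(T) = (1)²Var(X_1) + (1)²Var(X_2)
= (1)²·1.44 + (1)²·14.44 = 15.88

15.88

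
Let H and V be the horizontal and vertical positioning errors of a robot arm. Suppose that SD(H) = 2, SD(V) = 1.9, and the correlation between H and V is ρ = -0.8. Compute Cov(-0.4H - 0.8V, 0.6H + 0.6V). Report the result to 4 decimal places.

-0.5040

Var(H) = (2)² = 4;  Var(V) = (1.9)² = 3.61
Cov(H,V) = ρ·SD(H)·SD(V) = -0.8·2·1.9 = -3.04
Cov(-0.4H - 0.8V, 0.6H + 0.6V) = (-0.4)(0.6)Var(H) + (-0.8)(0.6)Var(V) + [(-0.4)(0.6) + (-0.8)(0.6)]Cov(H,V)
= -0.24·4 + -0.48·3.61 + -0.72·-3.04 = -0.504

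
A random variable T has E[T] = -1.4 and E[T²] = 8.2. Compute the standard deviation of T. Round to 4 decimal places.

2.4980

Var(T) = 8.2 − (-1.4)² = 6.24
sd(T) = √6.24 ≈ 2.4980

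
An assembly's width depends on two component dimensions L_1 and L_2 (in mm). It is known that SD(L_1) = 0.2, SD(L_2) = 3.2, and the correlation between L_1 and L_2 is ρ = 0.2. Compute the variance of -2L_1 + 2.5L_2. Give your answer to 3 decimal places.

V(L_1) = (0.2)² = 0.04;  V(L_2) = (3.2)² = 10.24
Cov(L_1,L_2) = ρ·SD(L_1)·SD(L_2) = 0.2·0.2·3.2 = 0.128
V(-2L_1 + 2.5L_2) = (-2)²·V(L_1) + (2.5)²·V(L_2) + 2·(-2)·(2.5)·Cov(L_1,L_2)
= 4·0.04 + 6.25·10.24 + -10·0.128 = 62.88

62.880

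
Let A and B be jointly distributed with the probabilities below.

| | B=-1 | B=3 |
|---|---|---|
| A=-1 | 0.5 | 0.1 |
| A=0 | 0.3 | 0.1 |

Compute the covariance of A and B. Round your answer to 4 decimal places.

0.0800

E[A] = -0.6,  E[B] = -0.2
E[AB] = 0.2
Cov(A,B) = E[AB] − E[A]E[B] = 0.2 − (-0.6)(-0.2) = 0.08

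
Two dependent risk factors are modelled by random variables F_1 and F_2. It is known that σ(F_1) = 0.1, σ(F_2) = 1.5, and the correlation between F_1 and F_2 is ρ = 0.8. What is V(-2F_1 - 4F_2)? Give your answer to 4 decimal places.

V(F_1) = (0.1)² = 0.01;  V(F_2) = (1.5)² = 2.25
Cov(F_1,F_2) = ρ·σ(F_1)·σ(F_2) = 0.8·0.1·1.5 = 0.12
V(-2F_1 - 4F_2) = (-2)²·V(F_1) + (-4)²·V(F_2) + 2·(-2)·(-4)·Cov(F_1,F_2)
= 4·0.01 + 16·2.25 + 16·0.12 = 37.96

37.9600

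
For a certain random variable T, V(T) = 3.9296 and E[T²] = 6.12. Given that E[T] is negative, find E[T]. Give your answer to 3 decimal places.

(E[T])² = E[T²] − V(T) = 6.12 − 3.9296 = 2.1904
E[T] = −√2.1904 = -1.48

-1.480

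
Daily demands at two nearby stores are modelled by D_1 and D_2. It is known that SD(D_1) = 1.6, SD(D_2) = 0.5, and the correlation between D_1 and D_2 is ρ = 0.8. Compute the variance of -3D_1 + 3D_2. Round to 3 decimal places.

Var(D_1) = (1.6)² = 2.56;  Var(D_2) = (0.5)² = 0.25
Cov(D_1,D_2) = ρ·SD(D_1)·SD(D_2) = 0.8·1.6·0.5 = 0.64
Var(-3D_1 + 3D_2) = (-3)²·Var(D_1) + (3)²·Var(D_2) + 2·(-3)·(3)·Cov(D_1,D_2)
= 9·2.56 + 9·0.25 + -18·0.64 = 13.77

13.770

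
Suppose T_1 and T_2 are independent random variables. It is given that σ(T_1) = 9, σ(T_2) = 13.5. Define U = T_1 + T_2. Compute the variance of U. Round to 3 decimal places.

var(T_1) = 81, var(T_2) = 182.25
By independence, var(U) = (1)²var(T_1) + (1)²var(T_2)
= (1)²·81 + (1)²·182.25 = 263.25

263.250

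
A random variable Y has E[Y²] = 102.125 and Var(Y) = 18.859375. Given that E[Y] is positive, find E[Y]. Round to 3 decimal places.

9.125

(E[Y])² = E[Y²] − Var(Y) = 102.125 − 18.859375 = 83.265625
E[Y] = √83.265625 = 9.125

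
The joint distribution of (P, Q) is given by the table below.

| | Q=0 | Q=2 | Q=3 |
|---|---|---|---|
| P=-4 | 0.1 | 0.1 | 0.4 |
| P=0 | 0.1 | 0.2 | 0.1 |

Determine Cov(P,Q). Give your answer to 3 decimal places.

-0.560

E[P] = -2.4,  E[Q] = 2.1
E[PQ] = -5.6
Cov(P,Q) = E[PQ] − E[P]E[Q] = -5.6 − (-2.4)(2.1) = -0.56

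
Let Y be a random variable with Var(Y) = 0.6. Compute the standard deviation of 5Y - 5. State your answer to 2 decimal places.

Var(5Y - 5) = (5)²·0.6 = 15
SD(5Y - 5) = √15 ≈ 3.87

3.87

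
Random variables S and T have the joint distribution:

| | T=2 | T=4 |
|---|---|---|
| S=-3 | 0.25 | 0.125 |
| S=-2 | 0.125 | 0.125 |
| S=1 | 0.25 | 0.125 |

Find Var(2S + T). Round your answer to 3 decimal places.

13.438

E[S] = -1.25,  E[T] = 2.75,  E[ST] = -3.5
Var(S) = 4.75 − (-1.25)² = 3.1875;  Var(T) = 8.5 − (2.75)² = 0.9375
Cov(S,T) = -3.5 − (-1.25)(2.75) = -0.0625
Var(2S + T) = (2)²·3.1875 + (1)²·0.9375 + 2·(2)·(1)·-0.0625 = 13.4375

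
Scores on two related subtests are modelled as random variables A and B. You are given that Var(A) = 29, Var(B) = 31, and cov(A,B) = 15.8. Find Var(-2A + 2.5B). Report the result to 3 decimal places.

151.750

Var(-2A + 2.5B) = (-2)²·Var(A) + (2.5)²·Var(B) + 2·(-2)·(2.5)·cov(A,B)
= 4·29 + 6.25·31 + -10·15.8 = 151.75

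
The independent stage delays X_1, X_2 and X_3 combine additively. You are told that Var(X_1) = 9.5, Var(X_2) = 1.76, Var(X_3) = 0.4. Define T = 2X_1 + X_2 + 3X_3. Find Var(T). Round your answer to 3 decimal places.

43.360

By independence, Var(T) = (2)²Var(X_1) + (1)²Var(X_2) + (3)²Var(X_3)
= (2)²·9.5 + (1)²·1.76 + (3)²·0.4 = 43.36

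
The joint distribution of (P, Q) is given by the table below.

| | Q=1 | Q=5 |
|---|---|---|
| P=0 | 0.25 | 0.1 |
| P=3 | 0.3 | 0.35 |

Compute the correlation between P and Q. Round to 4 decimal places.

E[P] = 1.95,  E[Q] = 2.8
E[PQ] = 6.15
Cov(P,Q) = E[PQ] − E[P]E[Q] = 6.15 − (1.95)(2.8) = 0.69
Var(P) = 2.0475,  Var(Q) = 3.96
ρ = 0.69 / √(2.0475·3.96) ≈ 0.2423

0.2423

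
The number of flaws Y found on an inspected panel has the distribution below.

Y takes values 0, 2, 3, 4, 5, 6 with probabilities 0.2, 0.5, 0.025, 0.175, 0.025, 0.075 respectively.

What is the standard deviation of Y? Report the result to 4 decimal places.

E[Y] = (0)(0.2) + (2)(0.5) + (3)(0.025) + (4)(0.175) + (5)(0.025) + (6)(0.075) = 2.35
E[Y²] = (0)²(0.2) + (2)²(0.5) + (3)²(0.025) + (4)²(0.175) + (5)²(0.025) + (6)²(0.075) = 8.35
var(Y) = E[Y²] − (E[Y])² = 8.35 − (2.35)² = 2.8275
σ(Y) = √2.8275 ≈ 1.6815

1.6815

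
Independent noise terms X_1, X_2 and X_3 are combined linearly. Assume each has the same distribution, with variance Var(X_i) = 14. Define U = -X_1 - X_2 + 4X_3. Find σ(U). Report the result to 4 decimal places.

15.8745

By independence, Var(U) = (-1)²Var(X_1) + (-1)²Var(X_2) + (4)²Var(X_3)
= (-1)²·14 + (-1)²·14 + (4)²·14 = 252
σ(U) = √252 ≈ 15.8745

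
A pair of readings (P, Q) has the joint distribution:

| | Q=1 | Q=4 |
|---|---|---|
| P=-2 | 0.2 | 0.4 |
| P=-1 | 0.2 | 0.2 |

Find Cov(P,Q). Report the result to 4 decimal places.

E[P] = -1.6,  E[Q] = 2.8
E[PQ] = -4.6
Cov(P,Q) = E[PQ] − E[P]E[Q] = -4.6 − (-1.6)(2.8) = -0.12

-0.1200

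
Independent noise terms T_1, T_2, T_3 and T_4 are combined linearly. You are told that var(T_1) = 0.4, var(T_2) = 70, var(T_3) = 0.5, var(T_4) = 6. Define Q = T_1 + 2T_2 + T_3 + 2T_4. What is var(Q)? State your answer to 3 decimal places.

By independence, var(Q) = (1)²var(T_1) + (2)²var(T_2) + (1)²var(T_3) + (2)²var(T_4)
= (1)²·0.4 + (2)²·70 + (1)²·0.5 + (2)²·6 = 304.9

304.900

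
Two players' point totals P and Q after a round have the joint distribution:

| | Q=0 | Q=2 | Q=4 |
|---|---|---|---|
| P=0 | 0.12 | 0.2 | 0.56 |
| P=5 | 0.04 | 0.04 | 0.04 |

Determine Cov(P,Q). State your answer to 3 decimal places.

-0.528

E[P] = 0.6,  E[Q] = 2.88
E[PQ] = 1.2
Cov(P,Q) = E[PQ] − E[P]E[Q] = 1.2 − (0.6)(2.88) = -0.528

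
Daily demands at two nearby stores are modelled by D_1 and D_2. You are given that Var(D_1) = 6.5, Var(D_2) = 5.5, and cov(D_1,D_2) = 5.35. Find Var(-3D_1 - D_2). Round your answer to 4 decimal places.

96.1000

Var(-3D_1 - D_2) = (-3)²·Var(D_1) + (-1)²·Var(D_2) + 2·(-3)·(-1)·cov(D_1,D_2)
= 9·6.5 + 1·5.5 + 6·5.35 = 96.1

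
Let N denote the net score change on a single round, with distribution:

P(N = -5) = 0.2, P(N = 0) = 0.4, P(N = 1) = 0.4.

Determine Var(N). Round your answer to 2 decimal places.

5.04

E[N] = (-5)(0.2) + (0)(0.4) + (1)(0.4) = -0.6
E[N²] = (-5)²(0.2) + (0)²(0.4) + (1)²(0.4) = 5.4
Var(N) = E[N²] − (E[N])² = 5.4 − (-0.6)² = 5.04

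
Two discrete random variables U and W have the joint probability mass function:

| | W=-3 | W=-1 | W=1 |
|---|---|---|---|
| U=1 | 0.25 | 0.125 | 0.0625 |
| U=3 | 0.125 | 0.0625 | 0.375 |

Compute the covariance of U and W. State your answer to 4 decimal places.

E[U] = 2.125,  E[W] = -0.875
E[UW] = -1
Cov(U,W) = E[UW] − E[U]E[W] = -1 − (2.125)(-0.875) = 0.859375

0.8594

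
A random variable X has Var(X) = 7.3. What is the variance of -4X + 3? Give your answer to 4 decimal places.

Var(-4X + 3) = (-4)²·Var(X) = 16·7.3 = 116.8

116.8000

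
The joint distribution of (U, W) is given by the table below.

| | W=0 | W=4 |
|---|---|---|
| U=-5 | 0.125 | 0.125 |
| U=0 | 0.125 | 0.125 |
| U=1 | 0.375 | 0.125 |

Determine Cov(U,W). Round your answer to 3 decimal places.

E[U] = -0.75,  E[W] = 1.5
E[UW] = -2
Cov(U,W) = E[UW] − E[U]E[W] = -2 − (-0.75)(1.5) = -0.875

-0.875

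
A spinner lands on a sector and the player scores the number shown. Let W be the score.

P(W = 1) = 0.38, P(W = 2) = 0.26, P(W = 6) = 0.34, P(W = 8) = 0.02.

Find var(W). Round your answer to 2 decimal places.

E[W] = (1)(0.38) + (2)(0.26) + (6)(0.34) + (8)(0.02) = 3.1
E[W²] = (1)²(0.38) + (2)²(0.26) + (6)²(0.34) + (8)²(0.02) = 14.94
var(W) = E[W²] − (E[W])² = 14.94 − (3.1)² = 5.33

5.33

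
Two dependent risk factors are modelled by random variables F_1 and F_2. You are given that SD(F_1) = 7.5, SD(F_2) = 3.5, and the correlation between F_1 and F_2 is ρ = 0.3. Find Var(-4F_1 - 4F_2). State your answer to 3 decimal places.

1348.000

Var(F_1) = (7.5)² = 56.25;  Var(F_2) = (3.5)² = 12.25
Cov(F_1,F_2) = ρ·SD(F_1)·SD(F_2) = 0.3·7.5·3.5 = 7.875
Var(-4F_1 - 4F_2) = (-4)²·Var(F_1) + (-4)²·Var(F_2) + 2·(-4)·(-4)·Cov(F_1,F_2)
= 16·56.25 + 16·12.25 + 32·7.875 = 1348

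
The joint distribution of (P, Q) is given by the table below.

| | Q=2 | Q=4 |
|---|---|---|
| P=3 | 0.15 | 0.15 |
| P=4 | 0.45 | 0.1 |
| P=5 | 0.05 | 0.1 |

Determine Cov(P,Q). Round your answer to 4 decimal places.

0.0050

E[P] = 3.85,  E[Q] = 2.7
E[PQ] = 10.4
Cov(P,Q) = E[PQ] − E[P]E[Q] = 10.4 − (3.85)(2.7) = 0.005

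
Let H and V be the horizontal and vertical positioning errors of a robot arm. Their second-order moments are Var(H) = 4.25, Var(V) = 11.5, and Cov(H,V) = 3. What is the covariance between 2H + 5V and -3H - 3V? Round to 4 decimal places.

Cov(2H + 5V, -3H - 3V) = (2)(-3)Var(H) + (5)(-3)Var(V) + [(2)(-3) + (5)(-3)]Cov(H,V)
= -6·4.25 + -15·11.5 + -21·3 = -261

-261.0000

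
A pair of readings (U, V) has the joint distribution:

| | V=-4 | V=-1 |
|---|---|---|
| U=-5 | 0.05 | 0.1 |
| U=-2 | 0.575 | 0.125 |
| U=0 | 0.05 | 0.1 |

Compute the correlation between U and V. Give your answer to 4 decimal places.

E[U] = -2.15,  E[V] = -3.025
E[UV] = 6.35
cov(U,V) = E[UV] − E[U]E[V] = 6.35 − (-2.15)(-3.025) = -0.15375
Var(U) = 1.9275,  Var(V) = 1.974375
ρ = -0.15375 / √(1.9275·1.974375) ≈ -0.0788

-0.0788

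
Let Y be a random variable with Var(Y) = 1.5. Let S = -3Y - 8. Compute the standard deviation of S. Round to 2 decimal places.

3.67

Var(-3Y - 8) = (-3)²·1.5 = 13.5
sd(S) = √13.5 ≈ 3.67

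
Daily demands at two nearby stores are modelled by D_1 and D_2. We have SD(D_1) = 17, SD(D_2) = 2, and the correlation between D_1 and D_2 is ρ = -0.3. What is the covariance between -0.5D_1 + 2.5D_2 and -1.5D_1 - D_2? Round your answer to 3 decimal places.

Var(D_1) = (17)² = 289;  Var(D_2) = (2)² = 4
cov(D_1,D_2) = ρ·SD(D_1)·SD(D_2) = -0.3·17·2 = -10.2
cov(-0.5D_1 + 2.5D_2, -1.5D_1 - D_2) = (-0.5)(-1.5)Var(D_1) + (2.5)(-1)Var(D_2) + [(-0.5)(-1) + (2.5)(-1.5)]cov(D_1,D_2)
= 0.75·289 + -2.5·4 + -3.25·-10.2 = 239.9

239.900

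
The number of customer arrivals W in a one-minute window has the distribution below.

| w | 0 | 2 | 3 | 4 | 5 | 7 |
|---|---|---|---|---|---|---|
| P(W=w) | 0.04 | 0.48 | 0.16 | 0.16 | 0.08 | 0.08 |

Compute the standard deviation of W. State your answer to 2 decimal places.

E[W] = (0)(0.04) + (2)(0.48) + (3)(0.16) + (4)(0.16) + (5)(0.08) + (7)(0.08) = 3.04
E[W²] = (0)²(0.04) + (2)²(0.48) + (3)²(0.16) + (4)²(0.16) + (5)²(0.08) + (7)²(0.08) = 11.84
V(W) = E[W²] − (E[W])² = 11.84 − (3.04)² = 2.5984
sd(W) = √2.5984 ≈ 1.61

1.61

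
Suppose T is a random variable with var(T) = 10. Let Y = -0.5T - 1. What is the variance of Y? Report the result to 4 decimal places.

var(-0.5T - 1) = (-0.5)²·var(T) = 0.25·10 = 2.5

2.5000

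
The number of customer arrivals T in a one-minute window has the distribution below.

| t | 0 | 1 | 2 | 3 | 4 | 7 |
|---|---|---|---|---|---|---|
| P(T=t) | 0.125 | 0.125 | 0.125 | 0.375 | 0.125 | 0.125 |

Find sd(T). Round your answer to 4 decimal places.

E[T] = (0)(0.125) + (1)(0.125) + (2)(0.125) + (3)(0.375) + (4)(0.125) + (7)(0.125) = 2.875
E[T²] = (0)²(0.125) + (1)²(0.125) + (2)²(0.125) + (3)²(0.375) + (4)²(0.125) + (7)²(0.125) = 12.125
Var(T) = E[T²] − (E[T])² = 12.125 − (2.875)² = 3.859375
sd(T) = √3.859375 ≈ 1.9645

1.9645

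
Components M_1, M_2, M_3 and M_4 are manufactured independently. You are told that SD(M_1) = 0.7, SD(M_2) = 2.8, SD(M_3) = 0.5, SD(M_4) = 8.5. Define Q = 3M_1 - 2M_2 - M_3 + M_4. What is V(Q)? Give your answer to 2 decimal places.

108.27

V(M_1) = 0.49, V(M_2) = 7.84, V(M_3) = 0.25, V(M_4) = 72.25
By independence, V(Q) = (3)²V(M_1) + (-2)²V(M_2) + (-1)²V(M_3) + (1)²V(M_4)
= (3)²·0.49 + (-2)²·7.84 + (-1)²·0.25 + (1)²·72.25 = 108.27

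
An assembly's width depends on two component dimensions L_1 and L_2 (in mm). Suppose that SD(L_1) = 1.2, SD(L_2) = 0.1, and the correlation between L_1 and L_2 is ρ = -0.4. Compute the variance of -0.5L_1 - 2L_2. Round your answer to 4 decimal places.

0.3040

V(L_1) = (1.2)² = 1.44;  V(L_2) = (0.1)² = 0.01
Cov(L_1,L_2) = ρ·SD(L_1)·SD(L_2) = -0.4·1.2·0.1 = -0.048
V(-0.5L_1 - 2L_2) = (-0.5)²·V(L_1) + (-2)²·V(L_2) + 2·(-0.5)·(-2)·Cov(L_1,L_2)
= 0.25·1.44 + 4·0.01 + 2·-0.048 = 0.304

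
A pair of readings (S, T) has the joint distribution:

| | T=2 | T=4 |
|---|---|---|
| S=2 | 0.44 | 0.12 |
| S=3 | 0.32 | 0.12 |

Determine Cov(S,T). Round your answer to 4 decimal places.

0.0288

E[S] = 2.44,  E[T] = 2.48
E[ST] = 6.08
Cov(S,T) = E[ST] − E[S]E[T] = 6.08 − (2.44)(2.48) = 0.0288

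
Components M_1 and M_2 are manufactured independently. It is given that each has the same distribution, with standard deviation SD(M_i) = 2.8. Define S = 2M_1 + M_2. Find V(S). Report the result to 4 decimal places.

V(M_i) = (2.8)² = 7.84
By independence, V(S) = (2)²V(M_1) + (1)²V(M_2)
= (2)²·7.84 + (1)²·7.84 = 39.2

39.2000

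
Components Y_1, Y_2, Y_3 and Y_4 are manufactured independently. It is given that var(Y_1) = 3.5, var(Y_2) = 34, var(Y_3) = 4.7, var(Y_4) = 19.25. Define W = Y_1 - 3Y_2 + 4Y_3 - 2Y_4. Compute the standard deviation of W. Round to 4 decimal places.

By independence, var(W) = (1)²var(Y_1) + (-3)²var(Y_2) + (4)²var(Y_3) + (-2)²var(Y_4)
= (1)²·3.5 + (-3)²·34 + (4)²·4.7 + (-2)²·19.25 = 461.7
sd(W) = √461.7 ≈ 21.4872

21.4872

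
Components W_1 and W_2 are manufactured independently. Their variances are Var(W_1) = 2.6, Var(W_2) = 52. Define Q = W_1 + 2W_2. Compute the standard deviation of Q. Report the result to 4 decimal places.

By independence, Var(Q) = (1)²Var(W_1) + (2)²Var(W_2)
= (1)²·2.6 + (2)²·52 = 210.6
SD(Q) = √210.6 ≈ 14.5121

14.5121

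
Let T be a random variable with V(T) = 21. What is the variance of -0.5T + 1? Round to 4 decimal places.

V(-0.5T + 1) = (-0.5)²·V(T) = 0.25·21 = 5.25

5.2500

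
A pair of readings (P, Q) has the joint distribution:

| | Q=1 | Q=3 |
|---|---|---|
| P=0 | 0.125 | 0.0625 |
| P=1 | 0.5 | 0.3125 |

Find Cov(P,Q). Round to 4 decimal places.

E[P] = 0.8125,  E[Q] = 1.75
E[PQ] = 1.4375
Cov(P,Q) = E[PQ] − E[P]E[Q] = 1.4375 − (0.8125)(1.75) = 0.015625

0.0156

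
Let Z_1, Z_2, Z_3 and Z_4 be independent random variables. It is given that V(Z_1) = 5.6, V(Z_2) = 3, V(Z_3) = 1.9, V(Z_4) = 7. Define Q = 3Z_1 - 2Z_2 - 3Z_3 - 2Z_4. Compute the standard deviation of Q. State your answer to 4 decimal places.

10.3682

By independence, V(Q) = (3)²V(Z_1) + (-2)²V(Z_2) + (-3)²V(Z_3) + (-2)²V(Z_4)
= (3)²·5.6 + (-2)²·3 + (-3)²·1.9 + (-2)²·7 = 107.5
SD(Q) = √107.5 ≈ 10.3682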